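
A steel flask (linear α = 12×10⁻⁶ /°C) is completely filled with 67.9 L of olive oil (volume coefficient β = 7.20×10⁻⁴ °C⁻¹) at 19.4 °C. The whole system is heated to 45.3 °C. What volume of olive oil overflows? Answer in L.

1.20 L

The flask also expands: β_container ≈ 3α = 3.6×10⁻⁵ /K
Net overflow = V₀(β_liq − 3α_cont)ΔT
β − 3α = 7.20×10⁻⁴ − 3.6×10⁻⁵ = 6.84×10⁻⁴ /K; ΔT = 25.9 K
ΔV = 67.9 × 6.84×10⁻⁴ × 25.9 = 1.20 L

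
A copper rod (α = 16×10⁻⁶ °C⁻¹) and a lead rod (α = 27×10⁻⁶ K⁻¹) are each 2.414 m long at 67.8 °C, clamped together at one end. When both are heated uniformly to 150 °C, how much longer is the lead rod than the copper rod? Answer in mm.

ΔT = 82.2 K
copper: ΔL = 16×10⁻⁶ × 2.414 m × 82.2 = 3.1749×10⁻³ m = 3.1749 mm
lead: ΔL = 27×10⁻⁶ × 2.414 m × 82.2 = 5.3576×10⁻³ m = 5.3576 mm
difference = 5.3576 − 3.1749 = 2.1827 mm

2.18 mm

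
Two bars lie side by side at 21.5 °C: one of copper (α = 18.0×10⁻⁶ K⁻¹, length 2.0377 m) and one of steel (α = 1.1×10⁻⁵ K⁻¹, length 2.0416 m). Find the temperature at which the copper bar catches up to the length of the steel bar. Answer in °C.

T = 295.7 °C

L₁(1 + α₁ΔT) = L₂(1 + α₂ΔT) ⇒ ΔT = (L₂ − L₁)/(α₁L₁ − α₂L₂)
L₂ − L₁ = 2.0416 − 2.0377 = 3.90×10⁻³ m
α₁L₁ − α₂L₂ = 18.0×10⁻⁶×2.0377 − 1.1×10⁻⁵×2.0416 = 1.4221×10⁻⁵ m/K
ΔT = 3.90×10⁻³ / 1.4221×10⁻⁵ = 274.242 K
T = 21.5 + 274.242 = 295.742 °C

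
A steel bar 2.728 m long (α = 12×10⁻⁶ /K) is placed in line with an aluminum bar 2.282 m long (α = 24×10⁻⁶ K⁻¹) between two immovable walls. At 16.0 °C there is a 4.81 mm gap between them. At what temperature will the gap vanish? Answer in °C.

α₁L₁ = 3.2736×10⁻⁵ m/K, α₂L₂ = 5.4768×10⁻⁵ m/K → total 8.7504×10⁻⁵ m/K
ΔT = g/(α₁L₁+α₂L₂) = 4.81×10⁻³ / 8.7504×10⁻⁵ = 54.969 K
T = 16.0 + 54.969 = 70.969 °C

T = 71.0 °C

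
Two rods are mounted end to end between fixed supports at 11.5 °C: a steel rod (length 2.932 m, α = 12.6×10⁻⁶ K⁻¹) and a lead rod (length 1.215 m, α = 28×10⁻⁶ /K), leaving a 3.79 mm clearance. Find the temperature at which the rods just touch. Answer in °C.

T = 64.9 °C

α₁L₁ = 3.69432×10⁻⁵ m/K, α₂L₂ = 3.402×10⁻⁵ m/K → total 7.09632×10⁻⁵ m/K
ΔT = g/(α₁L₁+α₂L₂) = 3.79×10⁻³ / 7.09632×10⁻⁵ = 53.408 K
T = 11.5 + 53.408 = 64.908 °C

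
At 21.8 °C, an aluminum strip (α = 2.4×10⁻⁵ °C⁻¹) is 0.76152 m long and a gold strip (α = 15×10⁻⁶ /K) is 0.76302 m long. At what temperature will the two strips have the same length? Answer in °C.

T = 241.4 °C

L₁(1 + α₁ΔT) = L₂(1 + α₂ΔT) ⇒ ΔT = (L₂ − L₁)/(α₁L₁ − α₂L₂)
L₂ − L₁ = 0.76302 − 0.76152 = 1.50×10⁻³ m
α₁L₁ − α₂L₂ = 2.4×10⁻⁵×0.76152 − 15×10⁻⁶×0.76302 = 6.83118×10⁻⁶ m/K
ΔT = 1.50×10⁻³ / 6.83118×10⁻⁶ = 219.581 K
T = 21.8 + 219.581 = 241.381 °C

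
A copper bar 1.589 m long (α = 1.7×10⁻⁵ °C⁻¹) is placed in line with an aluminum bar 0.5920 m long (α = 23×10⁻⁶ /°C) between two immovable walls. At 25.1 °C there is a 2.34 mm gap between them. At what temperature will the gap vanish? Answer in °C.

T = 82.7 °C

Gap closes when ΔL₁ + ΔL₂ = 2.34 mm = 2.34×10⁻³ m
(α₁L₁ + α₂L₂)ΔT = g
α₁L₁ + α₂L₂ = 1.7×10⁻⁵×1.589 + 23×10⁻⁶×0.5920 = 4.0629×10⁻⁵ m/K
ΔT = 2.34×10⁻³ / 4.0629×10⁻⁵ = 57.594 K
T = 25.1 + 57.594 = 82.694 °C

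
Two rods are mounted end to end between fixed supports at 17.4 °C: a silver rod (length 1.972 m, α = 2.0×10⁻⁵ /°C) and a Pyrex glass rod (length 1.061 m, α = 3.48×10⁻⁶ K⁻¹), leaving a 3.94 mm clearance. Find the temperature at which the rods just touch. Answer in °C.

T = 109 °C

Gap closes when ΔL₁ + ΔL₂ = 3.94 mm = 3.94×10⁻³ m
(α₁L₁ + α₂L₂)ΔT = g
α₁L₁ + α₂L₂ = 2.0×10⁻⁵×1.972 + 3.48×10⁻⁶×1.061 = 4.313228×10⁻⁵ m/K
ΔT = 3.94×10⁻³ / 4.313228×10⁻⁵ = 91.35 K
T = 17.4 + 91.35 = 108.75 °C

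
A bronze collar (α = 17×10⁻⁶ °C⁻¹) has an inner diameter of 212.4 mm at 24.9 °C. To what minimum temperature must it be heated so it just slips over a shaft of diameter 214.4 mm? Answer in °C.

Required Δd = 214.4 − 212.4 = 2.0 mm
Δd = αd₀ΔT ⇒ ΔT = Δd/(αd₀) = 2.0 / (17×10⁻⁶ × 212.4) = 553.89 K
T_min = 24.9 + 553.89 = 578.79 °C

T = 579 °C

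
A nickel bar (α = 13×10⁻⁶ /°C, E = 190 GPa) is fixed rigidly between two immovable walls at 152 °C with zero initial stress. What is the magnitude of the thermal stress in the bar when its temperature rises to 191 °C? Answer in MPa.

σ = 96.3 MPa

Fully constrained: the free strain ε = αΔT is blocked, so σ = Eε = EαΔT.
|ΔT| = 39 K
σ = 190×10⁹ × 13×10⁻⁶ × 39 = 9.63×10⁷ Pa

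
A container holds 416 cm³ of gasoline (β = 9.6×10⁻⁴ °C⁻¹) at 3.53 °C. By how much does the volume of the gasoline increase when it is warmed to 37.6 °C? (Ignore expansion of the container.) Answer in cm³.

ΔV = 13.6 cm³

|ΔT| = |37.6 − 3.53| = 34.07 K
ΔV = βV₀ΔT = (9.6×10⁻⁴)(416)(34.07) = 13.6 cm³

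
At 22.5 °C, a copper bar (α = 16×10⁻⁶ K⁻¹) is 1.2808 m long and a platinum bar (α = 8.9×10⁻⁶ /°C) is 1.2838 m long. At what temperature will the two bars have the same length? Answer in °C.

Equal length when α₁L₁ΔT − α₂L₂ΔT = L₂ − L₁ = 3.00×10⁻³ m
α₁L₁ = 2.04928×10⁻⁵, α₂L₂ = 1.142582×10⁻⁵ → Δ(αL) = 9.06698×10⁻⁶ m/K
ΔT = 3.00×10⁻³ / 9.06698×10⁻⁶ = 330.871 K, so T = 22.5 + 330.871 = 353.371 °C

T = 353.4 °C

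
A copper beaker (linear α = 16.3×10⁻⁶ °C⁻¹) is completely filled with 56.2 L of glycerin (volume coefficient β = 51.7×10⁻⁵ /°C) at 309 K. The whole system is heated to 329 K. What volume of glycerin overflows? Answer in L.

0.526 L

The beaker also expands: β_container ≈ 3α = 4.89×10⁻⁵ /K
Net overflow = V₀(β_liq − 3α_cont)ΔT
β − 3α = 5.17×10⁻⁴ − 4.89×10⁻⁵ = 4.681×10⁻⁴ /K; ΔT = 20 K
ΔV = 56.2 × 4.681×10⁻⁴ × 20 = 0.526 L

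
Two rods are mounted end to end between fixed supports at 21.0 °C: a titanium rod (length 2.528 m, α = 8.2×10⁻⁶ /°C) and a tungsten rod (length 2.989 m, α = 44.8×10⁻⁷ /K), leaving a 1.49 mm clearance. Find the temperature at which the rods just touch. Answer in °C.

T = 64.7 °C

α₁L₁ = 2.07296×10⁻⁵ m/K, α₂L₂ = 1.339072×10⁻⁵ m/K → total 3.412032×10⁻⁵ m/K
ΔT = g/(α₁L₁+α₂L₂) = 1.49×10⁻³ / 3.412032×10⁻⁵ = 43.669 K
T = 21.0 + 43.669 = 64.669 °C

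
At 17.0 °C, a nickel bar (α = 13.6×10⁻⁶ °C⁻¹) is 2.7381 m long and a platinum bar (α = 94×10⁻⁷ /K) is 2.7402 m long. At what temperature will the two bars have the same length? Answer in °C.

Equal length when α₁L₁ΔT − α₂L₂ΔT = L₂ − L₁ = 2.10×10⁻³ m
α₁L₁ = 3.723816×10⁻⁵, α₂L₂ = 2.575788×10⁻⁵ → Δ(αL) = 1.148028×10⁻⁵ m/K
ΔT = 2.10×10⁻³ / 1.148028×10⁻⁵ = 182.922 K, so T = 17.0 + 182.922 = 199.922 °C

T = 199.9 °C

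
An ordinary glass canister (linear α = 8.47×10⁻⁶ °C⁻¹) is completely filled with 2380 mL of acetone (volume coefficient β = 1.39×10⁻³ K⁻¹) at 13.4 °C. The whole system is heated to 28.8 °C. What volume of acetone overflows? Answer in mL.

The canister also expands: β_container ≈ 3α = 2.541×10⁻⁵ /K
Net overflow = V₀(β_liq − 3α_cont)ΔT
β − 3α = 1.39×10⁻³ − 2.541×10⁻⁵ = 1.36459×10⁻³ /K; ΔT = 15.4 K
ΔV = 2380 × 1.36459×10⁻³ × 15.4 = 50.0 mL

50.0 mL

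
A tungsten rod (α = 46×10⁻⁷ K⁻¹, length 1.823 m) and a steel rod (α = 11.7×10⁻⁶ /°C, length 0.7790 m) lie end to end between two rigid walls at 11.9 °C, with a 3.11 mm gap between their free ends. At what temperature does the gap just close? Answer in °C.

T = 190 °C

α₁L₁ = 8.3858×10⁻⁶ m/K, α₂L₂ = 9.1143×10⁻⁶ m/K → total 1.75001×10⁻⁵ m/K
ΔT = g/(α₁L₁+α₂L₂) = 3.11×10⁻³ / 1.75001×10⁻⁵ = 177.71 K
T = 11.9 + 177.71 = 189.61 °C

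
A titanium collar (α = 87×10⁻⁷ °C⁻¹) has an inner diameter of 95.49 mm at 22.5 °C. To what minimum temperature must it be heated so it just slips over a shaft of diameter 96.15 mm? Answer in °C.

Required Δd = 96.15 − 95.49 = 0.66 mm
Δd = αd₀ΔT ⇒ ΔT = Δd/(αd₀) = 0.66 / (87×10⁻⁷ × 95.49) = 794.45 K
T_min = 22.5 + 794.45 = 816.95 °C

T = 817 °C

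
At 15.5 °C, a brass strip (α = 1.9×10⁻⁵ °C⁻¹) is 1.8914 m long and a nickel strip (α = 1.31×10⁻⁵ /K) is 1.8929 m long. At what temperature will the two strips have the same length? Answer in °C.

T = 150.2 °C

Equal length when α₁L₁ΔT − α₂L₂ΔT = L₂ − L₁ = 1.50×10⁻³ m
α₁L₁ = 3.59366×10⁻⁵, α₂L₂ = 2.479699×10⁻⁵ → Δ(αL) = 1.113961×10⁻⁵ m/K
ΔT = 1.50×10⁻³ / 1.113961×10⁻⁵ = 134.655 K, so T = 15.5 + 134.655 = 150.155 °C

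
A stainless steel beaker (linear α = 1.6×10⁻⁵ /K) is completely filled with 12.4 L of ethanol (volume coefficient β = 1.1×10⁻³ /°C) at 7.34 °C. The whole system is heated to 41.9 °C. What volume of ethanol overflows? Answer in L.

0.451 L

The beaker also expands: β_container ≈ 3α = 4.8×10⁻⁵ /K
Net overflow = V₀(β_liq − 3α_cont)ΔT
β − 3α = 1.10×10⁻³ − 4.8×10⁻⁵ = 1.052×10⁻³ /K; ΔT = 34.56 K
ΔV = 12.4 × 1.052×10⁻³ × 34.56 = 0.451 L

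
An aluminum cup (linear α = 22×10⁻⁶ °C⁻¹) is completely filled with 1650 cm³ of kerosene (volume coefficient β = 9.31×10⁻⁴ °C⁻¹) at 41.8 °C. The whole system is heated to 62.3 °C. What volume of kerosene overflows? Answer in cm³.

29.3 cm³

The cup also expands: β_container ≈ 3α = 6.6×10⁻⁵ /K
Net overflow = V₀(β_liq − 3α_cont)ΔT
β − 3α = 9.31×10⁻⁴ − 6.6×10⁻⁵ = 8.65×10⁻⁴ /K; ΔT = 20.5 K
ΔV = 1650 × 8.65×10⁻⁴ × 20.5 = 29.3 cm³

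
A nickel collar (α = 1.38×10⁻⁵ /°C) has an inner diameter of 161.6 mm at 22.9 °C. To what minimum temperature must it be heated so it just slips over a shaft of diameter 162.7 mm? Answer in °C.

T = 516 °C

Required Δd = 162.7 − 161.6 = 1.1 mm
Δd = αd₀ΔT ⇒ ΔT = Δd/(αd₀) = 1.1 / (1.38×10⁻⁵ × 161.6) = 493.26 K
T_min = 22.9 + 493.26 = 516.16 °C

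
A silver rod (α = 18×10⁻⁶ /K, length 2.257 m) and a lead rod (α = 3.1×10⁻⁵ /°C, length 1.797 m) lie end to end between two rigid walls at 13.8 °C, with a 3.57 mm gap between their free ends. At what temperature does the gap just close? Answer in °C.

T = 50.9 °C

α₁L₁ = 4.0626×10⁻⁵ m/K, α₂L₂ = 5.5707×10⁻⁵ m/K → total 9.6333×10⁻⁵ m/K
ΔT = g/(α₁L₁+α₂L₂) = 3.57×10⁻³ / 9.6333×10⁻⁵ = 37.059 K
T = 13.8 + 37.059 = 50.859 °C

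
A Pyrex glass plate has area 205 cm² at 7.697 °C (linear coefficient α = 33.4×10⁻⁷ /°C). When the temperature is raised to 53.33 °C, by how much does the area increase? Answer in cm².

ΔA = 0.0625 cm²

Area coefficient ≈ 2α; |ΔT| = 45.633 K
ΔA = 2αA₀ΔT = 2(33.4×10⁻⁷)(205)(45.633) = 0.0625 cm²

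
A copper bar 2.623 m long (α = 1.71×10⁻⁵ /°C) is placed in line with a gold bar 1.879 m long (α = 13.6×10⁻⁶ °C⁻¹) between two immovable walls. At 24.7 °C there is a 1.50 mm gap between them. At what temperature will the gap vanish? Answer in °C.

Gap closes when ΔL₁ + ΔL₂ = 1.50 mm = 1.50×10⁻³ m
(α₁L₁ + α₂L₂)ΔT = g
α₁L₁ + α₂L₂ = 1.71×10⁻⁵×2.623 + 13.6×10⁻⁶×1.879 = 7.04077×10⁻⁵ m/K
ΔT = 1.50×10⁻³ / 7.04077×10⁻⁵ = 21.304 K
T = 24.7 + 21.304 = 46.004 °C

T = 46.0 °C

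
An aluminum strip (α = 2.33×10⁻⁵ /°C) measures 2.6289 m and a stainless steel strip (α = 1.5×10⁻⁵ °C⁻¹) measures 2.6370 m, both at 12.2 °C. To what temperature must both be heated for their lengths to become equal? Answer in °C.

Equal length when α₁L₁ΔT − α₂L₂ΔT = L₂ − L₁ = 8.10×10⁻³ m
α₁L₁ = 6.125337×10⁻⁵, α₂L₂ = 3.9555×10⁻⁵ → Δ(αL) = 2.169837×10⁻⁵ m/K
ΔT = 8.10×10⁻³ / 2.169837×10⁻⁵ = 373.300 K, so T = 12.2 + 373.300 = 385.500 °C

T = 385.5 °C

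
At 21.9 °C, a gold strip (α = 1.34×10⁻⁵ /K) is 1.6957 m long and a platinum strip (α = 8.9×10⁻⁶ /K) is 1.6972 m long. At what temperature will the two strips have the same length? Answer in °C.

Equal length when α₁L₁ΔT − α₂L₂ΔT = L₂ − L₁ = 1.50×10⁻³ m
α₁L₁ = 2.272238×10⁻⁵, α₂L₂ = 1.510508×10⁻⁵ → Δ(αL) = 7.6173×10⁻⁶ m/K
ΔT = 1.50×10⁻³ / 7.6173×10⁻⁶ = 196.920 K, so T = 21.9 + 196.920 = 218.820 °C

T = 218.8 °C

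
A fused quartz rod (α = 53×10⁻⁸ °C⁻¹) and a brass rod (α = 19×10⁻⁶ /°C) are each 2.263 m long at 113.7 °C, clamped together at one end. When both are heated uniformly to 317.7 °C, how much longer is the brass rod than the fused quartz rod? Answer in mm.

ΔT = 204.0 K
fused quartz: ΔL = 53×10⁻⁸ × 2.263 m × 204.0 = 2.4468×10⁻⁴ m = 0.24468 mm
brass: ΔL = 19×10⁻⁶ × 2.263 m × 204.0 = 8.7714×10⁻³ m = 8.7714 mm
difference = 8.7714 − 0.24468 = 8.52672 mm

8.53 mm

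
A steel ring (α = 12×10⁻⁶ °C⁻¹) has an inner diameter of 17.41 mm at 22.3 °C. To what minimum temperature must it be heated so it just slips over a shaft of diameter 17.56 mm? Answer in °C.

Required Δd = 17.56 − 17.41 = 0.15 mm
Δd = αd₀ΔT ⇒ ΔT = Δd/(αd₀) = 0.15 / (12×10⁻⁶ × 17.41) = 717.98 K
T_min = 22.3 + 717.98 = 740.28 °C

T = 740 °C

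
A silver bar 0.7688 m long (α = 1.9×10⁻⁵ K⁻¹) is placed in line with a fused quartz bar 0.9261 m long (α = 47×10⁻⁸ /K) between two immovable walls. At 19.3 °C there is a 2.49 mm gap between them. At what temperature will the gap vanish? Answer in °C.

α₁L₁ = 1.46072×10⁻⁵ m/K, α₂L₂ = 4.35267×10⁻⁷ m/K → total 1.5042467×10⁻⁵ m/K
ΔT = g/(α₁L₁+α₂L₂) = 2.49×10⁻³ / 1.5042467×10⁻⁵ = 165.53 K
T = 19.3 + 165.53 = 184.83 °C

T = 185 °C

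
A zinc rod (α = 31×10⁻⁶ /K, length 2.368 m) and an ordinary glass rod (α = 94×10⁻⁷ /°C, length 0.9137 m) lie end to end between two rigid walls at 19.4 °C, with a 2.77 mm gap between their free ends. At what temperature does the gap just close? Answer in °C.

T = 53.2 °C

α₁L₁ = 7.3408×10⁻⁵ m/K, α₂L₂ = 8.58878×10⁻⁶ m/K → total 8.199678×10⁻⁵ m/K
ΔT = g/(α₁L₁+α₂L₂) = 2.77×10⁻³ / 8.199678×10⁻⁵ = 33.782 K
T = 19.4 + 33.782 = 53.182 °C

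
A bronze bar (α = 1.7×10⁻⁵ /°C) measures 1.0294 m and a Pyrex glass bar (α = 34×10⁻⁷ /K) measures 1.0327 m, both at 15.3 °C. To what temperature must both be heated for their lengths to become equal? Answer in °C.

T = 251.2 °C

Equal length when α₁L₁ΔT − α₂L₂ΔT = L₂ − L₁ = 3.30×10⁻³ m
α₁L₁ = 1.74998×10⁻⁵, α₂L₂ = 3.51118×10⁻⁶ → Δ(αL) = 1.398862×10⁻⁵ m/K
ΔT = 3.30×10⁻³ / 1.398862×10⁻⁵ = 235.906 K, so T = 15.3 + 235.906 = 251.206 °C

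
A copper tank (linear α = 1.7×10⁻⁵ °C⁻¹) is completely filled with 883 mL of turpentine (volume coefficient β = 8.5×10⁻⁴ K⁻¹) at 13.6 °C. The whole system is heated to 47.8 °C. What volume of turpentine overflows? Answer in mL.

The tank also expands: β_container ≈ 3α = 5.1×10⁻⁵ /K
Net overflow = V₀(β_liq − 3α_cont)ΔT
β − 3α = 8.50×10⁻⁴ − 5.1×10⁻⁵ = 7.99×10⁻⁴ /K; ΔT = 34.2 K
ΔV = 883 × 7.99×10⁻⁴ × 34.2 = 24.1 mL

24.1 mL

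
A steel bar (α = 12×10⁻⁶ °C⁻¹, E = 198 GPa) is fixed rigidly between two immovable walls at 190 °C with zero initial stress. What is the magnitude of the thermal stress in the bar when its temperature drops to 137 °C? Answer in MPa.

Fully constrained: the free strain ε = αΔT is blocked, so σ = Eε = EαΔT.
|ΔT| = 53 K
σ = 198×10⁹ × 12×10⁻⁶ × 53 = 1.26×10⁸ Pa

σ = 126 MPa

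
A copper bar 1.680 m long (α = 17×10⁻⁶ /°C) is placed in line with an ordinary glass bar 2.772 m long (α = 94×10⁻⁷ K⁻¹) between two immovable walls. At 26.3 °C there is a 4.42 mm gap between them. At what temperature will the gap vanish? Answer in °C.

T = 107 °C

α₁L₁ = 2.856×10⁻⁵ m/K, α₂L₂ = 2.60568×10⁻⁵ m/K → total 5.46168×10⁻⁵ m/K
ΔT = g/(α₁L₁+α₂L₂) = 4.42×10⁻³ / 5.46168×10⁻⁵ = 80.93 K
T = 26.3 + 80.93 = 107.23 °C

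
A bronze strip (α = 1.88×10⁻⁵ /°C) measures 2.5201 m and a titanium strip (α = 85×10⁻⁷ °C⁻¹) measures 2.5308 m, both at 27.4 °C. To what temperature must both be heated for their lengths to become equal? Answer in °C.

Equal length when α₁L₁ΔT − α₂L₂ΔT = L₂ − L₁ = 1.07×10⁻² m
α₁L₁ = 4.737788×10⁻⁵, α₂L₂ = 2.15118×10⁻⁵ → Δ(αL) = 2.586608×10⁻⁵ m/K
ΔT = 1.07×10⁻² / 2.586608×10⁻⁵ = 413.669 K, so T = 27.4 + 413.669 = 441.069 °C

T = 441.1 °C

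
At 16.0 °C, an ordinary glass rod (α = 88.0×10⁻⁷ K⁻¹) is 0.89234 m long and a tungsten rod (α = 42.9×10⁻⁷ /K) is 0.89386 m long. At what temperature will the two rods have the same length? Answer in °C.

T = 394.3 °C

L₁(1 + α₁ΔT) = L₂(1 + α₂ΔT) ⇒ ΔT = (L₂ − L₁)/(α₁L₁ − α₂L₂)
L₂ − L₁ = 0.89386 − 0.89234 = 1.52×10⁻³ m
α₁L₁ − α₂L₂ = 88.0×10⁻⁷×0.89234 − 42.9×10⁻⁷×0.89386 = 4.0179326×10⁻⁶ m/K
ΔT = 1.52×10⁻³ / 4.0179326×10⁻⁶ = 378.304 K
T = 16.0 + 378.304 = 394.304 °C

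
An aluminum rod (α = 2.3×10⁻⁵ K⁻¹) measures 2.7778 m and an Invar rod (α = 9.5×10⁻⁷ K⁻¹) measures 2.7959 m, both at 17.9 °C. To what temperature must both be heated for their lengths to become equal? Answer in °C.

Equal length when α₁L₁ΔT − α₂L₂ΔT = L₂ − L₁ = 1.81×10⁻² m
α₁L₁ = 6.38894×10⁻⁵, α₂L₂ = 2.656105×10⁻⁶ → Δ(αL) = 6.1233295×10⁻⁵ m/K
ΔT = 1.81×10⁻² / 6.1233295×10⁻⁵ = 295.591 K, so T = 17.9 + 295.591 = 313.491 °C

T = 313.5 °C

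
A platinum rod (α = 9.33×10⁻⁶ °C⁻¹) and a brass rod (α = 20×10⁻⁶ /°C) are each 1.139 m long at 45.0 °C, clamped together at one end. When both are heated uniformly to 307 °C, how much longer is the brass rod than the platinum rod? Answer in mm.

ΔT = 262.0 K
platinum: ΔL = 9.33×10⁻⁶ × 1.139 m × 262.0 = 2.7842×10⁻³ m = 2.7842 mm
brass: ΔL = 20×10⁻⁶ × 1.139 m × 262.0 = 5.9684×10⁻³ m = 5.9684 mm
difference = 5.9684 − 2.7842 = 3.1842 mm

3.18 mm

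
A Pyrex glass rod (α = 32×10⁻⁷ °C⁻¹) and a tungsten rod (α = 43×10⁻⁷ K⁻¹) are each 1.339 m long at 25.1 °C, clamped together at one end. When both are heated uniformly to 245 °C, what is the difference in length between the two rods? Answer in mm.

ΔT = 219.9 K
Pyrex glass: ΔL = 32×10⁻⁷ × 1.339 m × 219.9 = 9.4223×10⁻⁴ m = 0.94223 mm
tungsten: ΔL = 43×10⁻⁷ × 1.339 m × 219.9 = 1.2661×10⁻³ m = 1.2661 mm
difference = 1.2661 − 0.94223 = 0.32387 mm

0.324 mm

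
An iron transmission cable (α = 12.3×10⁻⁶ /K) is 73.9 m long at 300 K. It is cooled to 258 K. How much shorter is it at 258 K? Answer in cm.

ΔL = 3.82 cm

|ΔT| = |258 − 300| = 42 K
ΔL = αL₀ΔT = (12.3×10⁻⁶)(73.9)(42) = 3.82×10⁻² m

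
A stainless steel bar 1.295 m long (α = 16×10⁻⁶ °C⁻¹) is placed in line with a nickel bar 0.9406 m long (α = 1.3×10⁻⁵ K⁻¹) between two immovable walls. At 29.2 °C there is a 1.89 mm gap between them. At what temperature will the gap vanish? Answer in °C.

α₁L₁ = 2.072×10⁻⁵ m/K, α₂L₂ = 1.22278×10⁻⁵ m/K → total 3.29478×10⁻⁵ m/K
ΔT = g/(α₁L₁+α₂L₂) = 1.89×10⁻³ / 3.29478×10⁻⁵ = 57.363 K
T = 29.2 + 57.363 = 86.563 °C

T = 86.6 °C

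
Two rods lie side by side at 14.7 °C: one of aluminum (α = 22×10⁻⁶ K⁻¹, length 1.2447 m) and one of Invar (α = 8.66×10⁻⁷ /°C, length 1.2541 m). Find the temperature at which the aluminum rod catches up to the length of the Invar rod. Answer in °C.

Equal length when α₁L₁ΔT − α₂L₂ΔT = L₂ − L₁ = 9.40×10⁻³ m
α₁L₁ = 2.73834×10⁻⁵, α₂L₂ = 1.0860506×10⁻⁶ → Δ(αL) = 2.62973494×10⁻⁵ m/K
ΔT = 9.40×10⁻³ / 2.62973494×10⁻⁵ = 357.450 K, so T = 14.7 + 357.450 = 372.150 °C

T = 372.2 °C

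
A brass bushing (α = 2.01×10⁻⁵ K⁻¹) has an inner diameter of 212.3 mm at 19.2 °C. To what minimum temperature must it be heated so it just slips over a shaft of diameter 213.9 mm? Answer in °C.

Required Δd = 213.9 − 212.3 = 1.6 mm
Δd = αd₀ΔT ⇒ ΔT = Δd/(αd₀) = 1.6 / (2.01×10⁻⁵ × 212.3) = 374.95 K
T_min = 19.2 + 374.95 = 394.15 °C

T = 394 °C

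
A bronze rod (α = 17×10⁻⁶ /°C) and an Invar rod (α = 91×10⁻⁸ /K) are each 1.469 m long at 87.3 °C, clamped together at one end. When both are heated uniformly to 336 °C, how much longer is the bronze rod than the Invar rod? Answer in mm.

5.88 mm

ΔT = 248.7 K
bronze: ΔL = 17×10⁻⁶ × 1.469 m × 248.7 = 6.2108×10⁻³ m = 6.2108 mm
Invar: ΔL = 91×10⁻⁸ × 1.469 m × 248.7 = 3.3246×10⁻⁴ m = 0.33246 mm
difference = 6.2108 − 0.33246 = 5.87834 mm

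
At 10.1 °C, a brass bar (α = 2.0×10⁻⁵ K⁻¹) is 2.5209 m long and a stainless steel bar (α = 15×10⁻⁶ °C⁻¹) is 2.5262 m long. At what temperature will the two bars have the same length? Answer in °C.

T = 433.3 °C

L₁(1 + α₁ΔT) = L₂(1 + α₂ΔT) ⇒ ΔT = (L₂ − L₁)/(α₁L₁ − α₂L₂)
L₂ − L₁ = 2.5262 − 2.5209 = 5.30×10⁻³ m
α₁L₁ − α₂L₂ = 2.0×10⁻⁵×2.5209 − 15×10⁻⁶×2.5262 = 1.2525×10⁻⁵ m/K
ΔT = 5.30×10⁻³ / 1.2525×10⁻⁵ = 423.154 K
T = 10.1 + 423.154 = 433.254 °C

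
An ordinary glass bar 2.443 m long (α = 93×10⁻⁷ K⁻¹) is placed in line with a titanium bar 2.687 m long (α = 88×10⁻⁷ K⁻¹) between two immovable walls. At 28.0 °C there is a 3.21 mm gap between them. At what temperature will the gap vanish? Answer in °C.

T = 97.2 °C

α₁L₁ = 2.27199×10⁻⁵ m/K, α₂L₂ = 2.36456×10⁻⁵ m/K → total 4.63655×10⁻⁵ m/K
ΔT = g/(α₁L₁+α₂L₂) = 3.21×10⁻³ / 4.63655×10⁻⁵ = 69.233 K
T = 28.0 + 69.233 = 97.233 °C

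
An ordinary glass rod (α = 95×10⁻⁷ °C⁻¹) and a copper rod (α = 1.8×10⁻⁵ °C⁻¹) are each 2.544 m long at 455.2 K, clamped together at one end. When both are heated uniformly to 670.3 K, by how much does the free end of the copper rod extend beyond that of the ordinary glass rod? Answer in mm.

4.65 mm

ΔT = 215.1 K
ordinary glass: ΔL = 95×10⁻⁷ × 2.544 m × 215.1 = 5.1985×10⁻³ m = 5.1985 mm
copper: ΔL = 1.8×10⁻⁵ × 2.544 m × 215.1 = 9.8499×10⁻³ m = 9.8499 mm
difference = 9.8499 − 5.1985 = 4.6514 mm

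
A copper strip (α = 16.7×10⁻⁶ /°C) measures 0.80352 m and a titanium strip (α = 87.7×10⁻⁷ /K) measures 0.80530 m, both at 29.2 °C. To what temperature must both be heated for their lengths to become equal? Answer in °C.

T = 309.2 °C

Equal length when α₁L₁ΔT − α₂L₂ΔT = L₂ − L₁ = 1.78×10⁻³ m
α₁L₁ = 1.3418784×10⁻⁵, α₂L₂ = 7.062481×10⁻⁶ → Δ(αL) = 6.356303×10⁻⁶ m/K
ΔT = 1.78×10⁻³ / 6.356303×10⁻⁶ = 280.037 K, so T = 29.2 + 280.037 = 309.237 °C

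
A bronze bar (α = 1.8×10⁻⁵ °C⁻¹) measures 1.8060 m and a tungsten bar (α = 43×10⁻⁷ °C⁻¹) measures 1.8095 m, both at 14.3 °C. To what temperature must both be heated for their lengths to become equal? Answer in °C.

Equal length when α₁L₁ΔT − α₂L₂ΔT = L₂ − L₁ = 3.50×10⁻³ m
α₁L₁ = 3.2508×10⁻⁵, α₂L₂ = 7.78085×10⁻⁶ → Δ(αL) = 2.472715×10⁻⁵ m/K
ΔT = 3.50×10⁻³ / 2.472715×10⁻⁵ = 141.545 K, so T = 14.3 + 141.545 = 155.845 °C

T = 155.8 °C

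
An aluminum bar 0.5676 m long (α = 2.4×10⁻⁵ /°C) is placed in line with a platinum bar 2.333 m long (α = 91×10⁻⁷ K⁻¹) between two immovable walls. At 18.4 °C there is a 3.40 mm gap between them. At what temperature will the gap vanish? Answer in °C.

T = 116 °C

Gap closes when ΔL₁ + ΔL₂ = 3.40 mm = 3.40×10⁻³ m
(α₁L₁ + α₂L₂)ΔT = g
α₁L₁ + α₂L₂ = 2.4×10⁻⁵×0.5676 + 91×10⁻⁷×2.333 = 3.48527×10⁻⁵ m/K
ΔT = 3.40×10⁻³ / 3.48527×10⁻⁵ = 97.55 K
T = 18.4 + 97.55 = 115.95 °C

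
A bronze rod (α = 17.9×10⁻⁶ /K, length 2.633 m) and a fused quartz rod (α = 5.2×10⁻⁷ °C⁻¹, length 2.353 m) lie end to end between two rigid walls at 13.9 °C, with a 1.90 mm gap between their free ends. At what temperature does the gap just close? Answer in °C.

α₁L₁ = 4.71307×10⁻⁵ m/K, α₂L₂ = 1.22356×10⁻⁶ m/K → total 4.835426×10⁻⁵ m/K
ΔT = g/(α₁L₁+α₂L₂) = 1.90×10⁻³ / 4.835426×10⁻⁵ = 39.293 K
T = 13.9 + 39.293 = 53.193 °C

T = 53.2 °C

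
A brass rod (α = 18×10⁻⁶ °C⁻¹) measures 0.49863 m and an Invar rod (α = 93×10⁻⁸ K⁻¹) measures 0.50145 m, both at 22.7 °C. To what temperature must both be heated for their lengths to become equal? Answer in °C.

T = 354.1 °C

Equal length when α₁L₁ΔT − α₂L₂ΔT = L₂ − L₁ = 2.82×10⁻³ m
α₁L₁ = 8.97534×10⁻⁶, α₂L₂ = 4.663485×10⁻⁷ → Δ(αL) = 8.5089915×10⁻⁶ m/K
ΔT = 2.82×10⁻³ / 8.5089915×10⁻⁶ = 331.414 K, so T = 22.7 + 331.414 = 354.114 °C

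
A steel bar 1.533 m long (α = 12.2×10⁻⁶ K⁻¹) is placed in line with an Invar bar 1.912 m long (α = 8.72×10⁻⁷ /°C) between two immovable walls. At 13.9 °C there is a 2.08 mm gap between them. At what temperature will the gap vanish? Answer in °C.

α₁L₁ = 1.87026×10⁻⁵ m/K, α₂L₂ = 1.667264×10⁻⁶ m/K → total 2.0369864×10⁻⁵ m/K
ΔT = g/(α₁L₁+α₂L₂) = 2.08×10⁻³ / 2.0369864×10⁻⁵ = 102.11 K
T = 13.9 + 102.11 = 116.01 °C

T = 116 °C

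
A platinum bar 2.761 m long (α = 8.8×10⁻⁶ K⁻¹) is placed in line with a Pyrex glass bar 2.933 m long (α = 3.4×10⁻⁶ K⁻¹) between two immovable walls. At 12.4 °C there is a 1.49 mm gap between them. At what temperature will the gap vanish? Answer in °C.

T = 55.9 °C

Gap closes when ΔL₁ + ΔL₂ = 1.49 mm = 1.49×10⁻³ m
(α₁L₁ + α₂L₂)ΔT = g
α₁L₁ + α₂L₂ = 8.8×10⁻⁶×2.761 + 3.4×10⁻⁶×2.933 = 3.4269×10⁻⁵ m/K
ΔT = 1.49×10⁻³ / 3.4269×10⁻⁵ = 43.480 K
T = 12.4 + 43.480 = 55.880 °C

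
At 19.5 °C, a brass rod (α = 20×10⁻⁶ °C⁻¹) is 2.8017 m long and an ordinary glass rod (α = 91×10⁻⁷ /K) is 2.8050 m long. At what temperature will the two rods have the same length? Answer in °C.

L₁(1 + α₁ΔT) = L₂(1 + α₂ΔT) ⇒ ΔT = (L₂ − L₁)/(α₁L₁ − α₂L₂)
L₂ − L₁ = 2.8050 − 2.8017 = 3.30×10⁻³ m
α₁L₁ − α₂L₂ = 20×10⁻⁶×2.8017 − 91×10⁻⁷×2.8050 = 3.05085×10⁻⁵ m/K
ΔT = 3.30×10⁻³ / 3.05085×10⁻⁵ = 108.167 K
T = 19.5 + 108.167 = 127.667 °C

T = 127.7 °C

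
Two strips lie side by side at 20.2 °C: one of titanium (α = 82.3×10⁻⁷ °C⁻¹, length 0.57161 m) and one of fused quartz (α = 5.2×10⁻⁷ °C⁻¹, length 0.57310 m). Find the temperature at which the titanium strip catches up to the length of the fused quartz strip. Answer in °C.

L₁(1 + α₁ΔT) = L₂(1 + α₂ΔT) ⇒ ΔT = (L₂ − L₁)/(α₁L₁ − α₂L₂)
L₂ − L₁ = 0.57310 − 0.57161 = 1.49×10⁻³ m
α₁L₁ − α₂L₂ = 82.3×10⁻⁷×0.57161 − 5.2×10⁻⁷×0.57310 = 4.4063383×10⁻⁶ m/K
ΔT = 1.49×10⁻³ / 4.4063383×10⁻⁶ = 338.149 K
T = 20.2 + 338.149 = 358.349 °C

T = 358.3 °C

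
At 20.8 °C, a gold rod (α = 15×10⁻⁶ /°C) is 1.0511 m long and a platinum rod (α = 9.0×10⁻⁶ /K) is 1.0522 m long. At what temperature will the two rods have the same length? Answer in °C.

T = 195.5 °C

L₁(1 + α₁ΔT) = L₂(1 + α₂ΔT) ⇒ ΔT = (L₂ − L₁)/(α₁L₁ − α₂L₂)
L₂ − L₁ = 1.0522 − 1.0511 = 1.10×10⁻³ m
α₁L₁ − α₂L₂ = 15×10⁻⁶×1.0511 − 9.0×10⁻⁶×1.0522 = 6.2967×10⁻⁶ m/K
ΔT = 1.10×10⁻³ / 6.2967×10⁻⁶ = 174.695 K
T = 20.8 + 174.695 = 195.495 °C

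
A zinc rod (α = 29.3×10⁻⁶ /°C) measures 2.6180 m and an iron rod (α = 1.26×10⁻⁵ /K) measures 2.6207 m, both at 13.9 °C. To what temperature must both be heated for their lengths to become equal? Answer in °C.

T = 75.70 °C

L₁(1 + α₁ΔT) = L₂(1 + α₂ΔT) ⇒ ΔT = (L₂ − L₁)/(α₁L₁ − α₂L₂)
L₂ − L₁ = 2.6207 − 2.6180 = 2.70×10⁻³ m
α₁L₁ − α₂L₂ = 29.3×10⁻⁶×2.6180 − 1.26×10⁻⁵×2.6207 = 4.368658×10⁻⁵ m/K
ΔT = 2.70×10⁻³ / 4.368658×10⁻⁵ = 61.8039 K
T = 13.9 + 61.8039 = 75.7039 °C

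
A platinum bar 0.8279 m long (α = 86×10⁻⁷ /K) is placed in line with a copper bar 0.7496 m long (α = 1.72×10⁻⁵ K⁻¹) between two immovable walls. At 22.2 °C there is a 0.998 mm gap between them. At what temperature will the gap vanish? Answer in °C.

T = 72.1 °C

Gap closes when ΔL₁ + ΔL₂ = 0.998 mm = 9.98×10⁻⁴ m
(α₁L₁ + α₂L₂)ΔT = g
α₁L₁ + α₂L₂ = 86×10⁻⁷×0.8279 + 1.72×10⁻⁵×0.7496 = 2.001306×10⁻⁵ m/K
ΔT = 9.98×10⁻⁴ / 2.001306×10⁻⁵ = 49.867 K
T = 22.2 + 49.867 = 72.067 °C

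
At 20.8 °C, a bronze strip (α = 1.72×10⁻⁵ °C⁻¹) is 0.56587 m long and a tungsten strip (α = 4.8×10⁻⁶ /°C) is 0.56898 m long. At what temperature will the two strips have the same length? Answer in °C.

T = 465.0 °C

Equal length when α₁L₁ΔT − α₂L₂ΔT = L₂ − L₁ = 3.11×10⁻³ m
α₁L₁ = 9.732964×10⁻⁶, α₂L₂ = 2.731104×10⁻⁶ → Δ(αL) = 7.00186×10⁻⁶ m/K
ΔT = 3.11×10⁻³ / 7.00186×10⁻⁶ = 444.168 K, so T = 20.8 + 444.168 = 464.968 °C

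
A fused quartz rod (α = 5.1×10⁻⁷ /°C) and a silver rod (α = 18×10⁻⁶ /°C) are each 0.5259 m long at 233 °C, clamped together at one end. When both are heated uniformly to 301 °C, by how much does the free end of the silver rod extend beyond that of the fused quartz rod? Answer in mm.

ΔT = 68 K
fused quartz: ΔL = 5.1×10⁻⁷ × 0.5259 m × 68 = 1.8238×10⁻⁵ m = 0.018238 mm
silver: ΔL = 18×10⁻⁶ × 0.5259 m × 68 = 6.4370×10⁻⁴ m = 0.64370 mm
difference = 0.64370 − 0.018238 = 0.625462 mm

0.625 mm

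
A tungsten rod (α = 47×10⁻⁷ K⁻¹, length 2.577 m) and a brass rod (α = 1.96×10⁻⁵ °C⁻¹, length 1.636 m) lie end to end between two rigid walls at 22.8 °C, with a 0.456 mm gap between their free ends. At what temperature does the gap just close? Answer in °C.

α₁L₁ = 1.21119×10⁻⁵ m/K, α₂L₂ = 3.20656×10⁻⁵ m/K → total 4.41775×10⁻⁵ m/K
ΔT = g/(α₁L₁+α₂L₂) = 4.56×10⁻⁴ / 4.41775×10⁻⁵ = 10.322 K
T = 22.8 + 10.322 = 33.122 °C

T = 33.1 °C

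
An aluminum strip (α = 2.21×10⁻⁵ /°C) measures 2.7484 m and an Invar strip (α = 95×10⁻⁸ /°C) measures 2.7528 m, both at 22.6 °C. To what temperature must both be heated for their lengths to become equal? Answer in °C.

T = 98.30 °C

L₁(1 + α₁ΔT) = L₂(1 + α₂ΔT) ⇒ ΔT = (L₂ − L₁)/(α₁L₁ − α₂L₂)
L₂ − L₁ = 2.7528 − 2.7484 = 4.40×10⁻³ m
α₁L₁ − α₂L₂ = 2.21×10⁻⁵×2.7484 − 95×10⁻⁸×2.7528 = 5.812448×10⁻⁵ m/K
ΔT = 4.40×10⁻³ / 5.812448×10⁻⁵ = 75.6996 K
T = 22.6 + 75.6996 = 98.2996 °C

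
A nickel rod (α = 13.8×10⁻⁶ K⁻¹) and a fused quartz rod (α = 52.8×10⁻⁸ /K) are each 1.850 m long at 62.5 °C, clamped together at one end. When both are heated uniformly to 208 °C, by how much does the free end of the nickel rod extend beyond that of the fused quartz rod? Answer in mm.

ΔT = 145.5 K
nickel: ΔL = 13.8×10⁻⁶ × 1.850 m × 145.5 = 3.7146×10⁻³ m = 3.7146 mm
fused quartz: ΔL = 52.8×10⁻⁸ × 1.850 m × 145.5 = 1.4212×10⁻⁴ m = 0.14212 mm
difference = 3.7146 − 0.14212 = 3.57248 mm

3.57 mm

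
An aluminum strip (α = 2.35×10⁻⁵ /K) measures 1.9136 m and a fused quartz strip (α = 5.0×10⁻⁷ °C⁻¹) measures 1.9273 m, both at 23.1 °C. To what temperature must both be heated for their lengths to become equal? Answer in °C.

L₁(1 + α₁ΔT) = L₂(1 + α₂ΔT) ⇒ ΔT = (L₂ − L₁)/(α₁L₁ − α₂L₂)
L₂ − L₁ = 1.9273 − 1.9136 = 1.37×10⁻² m
α₁L₁ − α₂L₂ = 2.35×10⁻⁵×1.9136 − 5.0×10⁻⁷×1.9273 = 4.400595×10⁻⁵ m/K
ΔT = 1.37×10⁻² / 4.400595×10⁻⁵ = 311.322 K
T = 23.1 + 311.322 = 334.422 °C

T = 334.4 °C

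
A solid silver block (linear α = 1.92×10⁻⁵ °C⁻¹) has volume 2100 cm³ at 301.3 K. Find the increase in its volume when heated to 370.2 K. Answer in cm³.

ΔV = 8.33 cm³

Isotropic solid: β ≈ 3α = 5.8×10⁻⁵ /K; ΔT = 68.9 K
ΔV = 3αV₀ΔT = 3(1.92×10⁻⁵)(2100)(68.9) = 8.33 cm³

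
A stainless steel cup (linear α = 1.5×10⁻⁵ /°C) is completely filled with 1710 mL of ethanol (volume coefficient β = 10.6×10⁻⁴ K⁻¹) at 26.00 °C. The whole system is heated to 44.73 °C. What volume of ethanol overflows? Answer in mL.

32.5 mL

The cup also expands: β_container ≈ 3α = 4.5×10⁻⁵ /K
Net overflow = V₀(β_liq − 3α_cont)ΔT
β − 3α = 1.06×10⁻³ − 4.5×10⁻⁵ = 1.015×10⁻³ /K; ΔT = 18.73 K
ΔV = 1710 × 1.015×10⁻³ × 18.73 = 32.5 mL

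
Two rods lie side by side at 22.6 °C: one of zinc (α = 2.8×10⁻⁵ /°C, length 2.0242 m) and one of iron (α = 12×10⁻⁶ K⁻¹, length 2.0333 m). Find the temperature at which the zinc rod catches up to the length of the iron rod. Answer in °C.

Equal length when α₁L₁ΔT − α₂L₂ΔT = L₂ − L₁ = 9.10×10⁻³ m
α₁L₁ = 5.66776×10⁻⁵, α₂L₂ = 2.43996×10⁻⁵ → Δ(αL) = 3.2278×10⁻⁵ m/K
ΔT = 9.10×10⁻³ / 3.2278×10⁻⁵ = 281.926 K, so T = 22.6 + 281.926 = 304.526 °C

T = 304.5 °C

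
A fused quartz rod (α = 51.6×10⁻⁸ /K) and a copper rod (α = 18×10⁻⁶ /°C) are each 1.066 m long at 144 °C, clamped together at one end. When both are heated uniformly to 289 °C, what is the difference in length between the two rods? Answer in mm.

2.70 mm

ΔT = 145 K
fused quartz: ΔL = 51.6×10⁻⁸ × 1.066 m × 145 = 7.9758×10⁻⁵ m = 0.079758 mm
copper: ΔL = 18×10⁻⁶ × 1.066 m × 145 = 2.7823×10⁻³ m = 2.7823 mm
difference = 2.7823 − 0.079758 = 2.702542 mm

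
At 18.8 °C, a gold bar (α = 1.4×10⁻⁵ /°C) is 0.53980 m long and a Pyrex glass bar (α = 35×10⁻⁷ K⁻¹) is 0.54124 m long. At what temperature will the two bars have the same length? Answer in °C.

T = 273.1 °C

L₁(1 + α₁ΔT) = L₂(1 + α₂ΔT) ⇒ ΔT = (L₂ − L₁)/(α₁L₁ − α₂L₂)
L₂ − L₁ = 0.54124 − 0.53980 = 1.44×10⁻³ m
α₁L₁ − α₂L₂ = 1.4×10⁻⁵×0.53980 − 35×10⁻⁷×0.54124 = 5.66286×10⁻⁶ m/K
ΔT = 1.44×10⁻³ / 5.66286×10⁻⁶ = 254.288 K
T = 18.8 + 254.288 = 273.088 °C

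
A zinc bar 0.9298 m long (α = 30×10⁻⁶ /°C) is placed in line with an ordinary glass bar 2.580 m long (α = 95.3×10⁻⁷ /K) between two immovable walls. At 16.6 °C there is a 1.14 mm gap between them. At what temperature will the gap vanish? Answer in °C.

α₁L₁ = 2.7894×10⁻⁵ m/K, α₂L₂ = 2.45874×10⁻⁵ m/K → total 5.24814×10⁻⁵ m/K
ΔT = g/(α₁L₁+α₂L₂) = 1.14×10⁻³ / 5.24814×10⁻⁵ = 21.722 K
T = 16.6 + 21.722 = 38.322 °C

T = 38.3 °C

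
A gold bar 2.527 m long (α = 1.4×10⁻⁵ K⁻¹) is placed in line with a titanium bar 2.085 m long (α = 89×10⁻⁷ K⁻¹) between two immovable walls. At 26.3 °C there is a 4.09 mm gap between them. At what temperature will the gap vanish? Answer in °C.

α₁L₁ = 3.5378×10⁻⁵ m/K, α₂L₂ = 1.85565×10⁻⁵ m/K → total 5.39345×10⁻⁵ m/K
ΔT = g/(α₁L₁+α₂L₂) = 4.09×10⁻³ / 5.39345×10⁻⁵ = 75.83 K
T = 26.3 + 75.83 = 102.13 °C

T = 102 °C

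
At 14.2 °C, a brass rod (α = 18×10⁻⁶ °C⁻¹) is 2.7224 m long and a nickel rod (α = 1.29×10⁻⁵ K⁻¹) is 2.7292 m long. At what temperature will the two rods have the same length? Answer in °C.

T = 507.1 °C

L₁(1 + α₁ΔT) = L₂(1 + α₂ΔT) ⇒ ΔT = (L₂ − L₁)/(α₁L₁ − α₂L₂)
L₂ − L₁ = 2.7292 − 2.7224 = 6.80×10⁻³ m
α₁L₁ − α₂L₂ = 18×10⁻⁶×2.7224 − 1.29×10⁻⁵×2.7292 = 1.379652×10⁻⁵ m/K
ΔT = 6.80×10⁻³ / 1.379652×10⁻⁵ = 492.878 K
T = 14.2 + 492.878 = 507.078 °C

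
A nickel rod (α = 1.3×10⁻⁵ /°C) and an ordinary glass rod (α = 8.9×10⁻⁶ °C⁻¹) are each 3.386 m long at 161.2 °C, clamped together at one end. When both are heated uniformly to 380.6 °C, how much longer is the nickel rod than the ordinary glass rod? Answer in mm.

ΔT = 219.4 K
nickel: ΔL = 1.3×10⁻⁵ × 3.386 m × 219.4 = 9.6575×10⁻³ m = 9.6575 mm
ordinary glass: ΔL = 8.9×10⁻⁶ × 3.386 m × 219.4 = 6.6117×10⁻³ m = 6.6117 mm
difference = 9.6575 − 6.6117 = 3.0458 mm

3.05 mm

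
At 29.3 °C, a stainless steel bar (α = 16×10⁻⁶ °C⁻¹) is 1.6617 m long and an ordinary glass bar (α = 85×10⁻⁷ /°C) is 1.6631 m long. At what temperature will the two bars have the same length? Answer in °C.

T = 141.7 °C

Equal length when α₁L₁ΔT − α₂L₂ΔT = L₂ − L₁ = 1.40×10⁻³ m
α₁L₁ = 2.65872×10⁻⁵, α₂L₂ = 1.413635×10⁻⁵ → Δ(αL) = 1.245085×10⁻⁵ m/K
ΔT = 1.40×10⁻³ / 1.245085×10⁻⁵ = 112.442 K, so T = 29.3 + 112.442 = 141.742 °C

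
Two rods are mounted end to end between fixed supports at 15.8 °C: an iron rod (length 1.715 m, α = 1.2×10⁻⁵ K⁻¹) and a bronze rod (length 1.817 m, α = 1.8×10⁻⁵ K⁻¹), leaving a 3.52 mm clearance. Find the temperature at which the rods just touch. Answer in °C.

Gap closes when ΔL₁ + ΔL₂ = 3.52 mm = 3.52×10⁻³ m
(α₁L₁ + α₂L₂)ΔT = g
α₁L₁ + α₂L₂ = 1.2×10⁻⁵×1.715 + 1.8×10⁻⁵×1.817 = 5.3286×10⁻⁵ m/K
ΔT = 3.52×10⁻³ / 5.3286×10⁻⁵ = 66.059 K
T = 15.8 + 66.059 = 81.859 °C

T = 81.9 °C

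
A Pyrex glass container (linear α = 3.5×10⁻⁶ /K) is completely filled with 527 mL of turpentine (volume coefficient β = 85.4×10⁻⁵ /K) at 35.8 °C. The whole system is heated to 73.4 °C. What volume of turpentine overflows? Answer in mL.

16.7 mL

The container also expands: β_container ≈ 3α = 1.05×10⁻⁵ /K
Net overflow = V₀(β_liq − 3α_cont)ΔT
β − 3α = 8.54×10⁻⁴ − 1.05×10⁻⁵ = 8.435×10⁻⁴ /K; ΔT = 37.6 K
ΔV = 527 × 8.435×10⁻⁴ × 37.6 = 16.7 mL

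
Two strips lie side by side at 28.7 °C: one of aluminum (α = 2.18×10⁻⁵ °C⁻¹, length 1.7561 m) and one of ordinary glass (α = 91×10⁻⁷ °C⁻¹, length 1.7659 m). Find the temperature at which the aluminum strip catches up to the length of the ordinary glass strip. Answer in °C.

Equal length when α₁L₁ΔT − α₂L₂ΔT = L₂ − L₁ = 9.80×10⁻³ m
α₁L₁ = 3.828298×10⁻⁵, α₂L₂ = 1.606969×10⁻⁵ → Δ(αL) = 2.221329×10⁻⁵ m/K
ΔT = 9.80×10⁻³ / 2.221329×10⁻⁵ = 441.177 K, so T = 28.7 + 441.177 = 469.877 °C

T = 469.9 °C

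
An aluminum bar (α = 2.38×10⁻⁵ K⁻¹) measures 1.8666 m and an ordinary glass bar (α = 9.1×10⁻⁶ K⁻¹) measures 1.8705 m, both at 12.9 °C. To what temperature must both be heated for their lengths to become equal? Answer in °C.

Equal length when α₁L₁ΔT − α₂L₂ΔT = L₂ − L₁ = 3.90×10⁻³ m
α₁L₁ = 4.442508×10⁻⁵, α₂L₂ = 1.702155×10⁻⁵ → Δ(αL) = 2.740353×10⁻⁵ m/K
ΔT = 3.90×10⁻³ / 2.740353×10⁻⁵ = 142.317 K, so T = 12.9 + 142.317 = 155.217 °C

T = 155.2 °C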